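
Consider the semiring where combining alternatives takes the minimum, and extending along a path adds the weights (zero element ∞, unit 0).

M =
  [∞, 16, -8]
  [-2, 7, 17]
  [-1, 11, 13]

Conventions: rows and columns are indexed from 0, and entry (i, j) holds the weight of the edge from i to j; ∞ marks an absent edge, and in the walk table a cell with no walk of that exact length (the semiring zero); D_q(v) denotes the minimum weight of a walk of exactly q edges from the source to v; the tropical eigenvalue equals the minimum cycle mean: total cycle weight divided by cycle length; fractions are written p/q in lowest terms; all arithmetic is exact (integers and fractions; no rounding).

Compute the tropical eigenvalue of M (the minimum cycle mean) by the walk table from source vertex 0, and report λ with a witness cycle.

q=0: [0, ∞, ∞]
q=1: [∞, 16, -8]
q=2: [-9, 3, 5]
q=3: [1, 7, -17]
Optimal cycle mean attained by: cycle 0->2->0, total (-8) + (-1), length 2.
Answer: λ = -9/2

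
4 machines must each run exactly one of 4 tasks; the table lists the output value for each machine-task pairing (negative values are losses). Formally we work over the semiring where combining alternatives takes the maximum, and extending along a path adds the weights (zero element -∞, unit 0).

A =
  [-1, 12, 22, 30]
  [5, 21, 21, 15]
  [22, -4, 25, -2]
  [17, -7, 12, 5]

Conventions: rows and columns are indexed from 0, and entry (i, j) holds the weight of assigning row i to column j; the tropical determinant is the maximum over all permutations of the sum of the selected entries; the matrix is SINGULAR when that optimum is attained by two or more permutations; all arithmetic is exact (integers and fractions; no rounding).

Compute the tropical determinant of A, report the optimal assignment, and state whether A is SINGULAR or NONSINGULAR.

σ = (0, 1, 2, 3): (-1) + 21 + 25 + 5 = 50
σ = (0, 1, 3, 2): (-1) + 21 + (-2) + 12 = 30
σ = (0, 2, 1, 3): (-1) + 21 + (-4) + 5 = 21
σ = (0, 2, 3, 1): (-1) + 21 + (-2) + (-7) = 11
σ = (0, 3, 1, 2): (-1) + 15 + (-4) + 12 = 22
σ = (0, 3, 2, 1): (-1) + 15 + 25 + (-7) = 32
σ = (1, 0, 2, 3): 12 + 5 + 25 + 5 = 47
σ = (1, 0, 3, 2): 12 + 5 + (-2) + 12 = 27
σ = (1, 2, 0, 3): 12 + 21 + 22 + 5 = 60
σ = (1, 2, 3, 0): 12 + 21 + (-2) + 17 = 48
σ = (1, 3, 0, 2): 12 + 15 + 22 + 12 = 61
σ = (1, 3, 2, 0): 12 + 15 + 25 + 17 = 69
σ = (2, 0, 1, 3): 22 + 5 + (-4) + 5 = 28
σ = (2, 0, 3, 1): 22 + 5 + (-2) + (-7) = 18
σ = (2, 1, 0, 3): 22 + 21 + 22 + 5 = 70
σ = (2, 1, 3, 0): 22 + 21 + (-2) + 17 = 58
σ = (2, 3, 0, 1): 22 + 15 + 22 + (-7) = 52
σ = (2, 3, 1, 0): 22 + 15 + (-4) + 17 = 50
σ = (3, 0, 1, 2): 30 + 5 + (-4) + 12 = 43
σ = (3, 0, 2, 1): 30 + 5 + 25 + (-7) = 53
σ = (3, 1, 0, 2): 30 + 21 + 22 + 12 = 85
σ = (3, 1, 2, 0): 30 + 21 + 25 + 17 = 93
σ = (3, 2, 0, 1): 30 + 21 + 22 + (-7) = 66
σ = (3, 2, 1, 0): 30 + 21 + (-4) + 17 = 64
Optimal value attained by: σ = (3, 1, 2, 0).
Answer: det⊕(A) = 93; verdict: NONSINGULAR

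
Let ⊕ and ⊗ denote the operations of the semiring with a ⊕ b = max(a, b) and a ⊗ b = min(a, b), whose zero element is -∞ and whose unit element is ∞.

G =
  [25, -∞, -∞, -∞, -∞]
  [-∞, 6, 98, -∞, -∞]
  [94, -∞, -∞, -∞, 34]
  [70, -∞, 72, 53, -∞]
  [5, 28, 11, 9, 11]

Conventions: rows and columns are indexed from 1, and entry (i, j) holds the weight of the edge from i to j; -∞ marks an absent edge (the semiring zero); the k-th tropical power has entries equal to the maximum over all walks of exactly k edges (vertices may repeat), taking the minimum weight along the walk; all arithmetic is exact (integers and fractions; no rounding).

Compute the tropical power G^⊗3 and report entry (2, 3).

G^⊗2:
  [25, -∞, -∞, -∞, -∞]
  [94, 6, 6, -∞, 34]
  [25, 28, 11, 9, 11]
  [72, -∞, 53, 53, 34]
  [11, 11, 28, 9, 11]
G^⊗3:
  [25, -∞, -∞, -∞, -∞]
  [25, 28, 11, 9, 11]
  [25, 11, 28, 9, 11]
  [53, 28, 53, 53, 34]
  [28, 11, 11, 9, 28]
Key observation: the optimum is the walk 2->3->5->3, with weight 98 min 34 min 11 = 11.
Optimal value attained by: walk 2->3->5->3.
Answer: (G^⊗3)[2][3] = 11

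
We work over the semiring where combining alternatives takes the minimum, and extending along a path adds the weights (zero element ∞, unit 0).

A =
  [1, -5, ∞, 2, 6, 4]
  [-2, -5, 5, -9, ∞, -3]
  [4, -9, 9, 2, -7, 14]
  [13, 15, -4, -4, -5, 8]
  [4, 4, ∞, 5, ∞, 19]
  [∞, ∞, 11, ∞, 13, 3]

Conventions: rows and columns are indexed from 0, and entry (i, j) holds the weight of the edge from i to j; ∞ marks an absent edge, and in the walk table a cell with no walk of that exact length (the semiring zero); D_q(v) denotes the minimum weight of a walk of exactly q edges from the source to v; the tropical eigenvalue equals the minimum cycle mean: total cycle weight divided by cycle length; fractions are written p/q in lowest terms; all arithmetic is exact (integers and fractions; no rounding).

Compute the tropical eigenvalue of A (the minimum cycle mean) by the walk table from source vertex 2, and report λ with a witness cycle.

q=0: [∞, ∞, 0, ∞, ∞, ∞]
q=1: [4, -9, 9, 2, -7, 14]
q=2: [-11, -14, -4, -18, -3, -12]
q=3: [-16, -19, -22, -23, -23, -17]
q=4: [-21, -31, -27, -28, -29, -22]
q=5: [-33, -36, -32, -40, -34, -34]
q=6: [-38, -41, -44, -45, -45, -39]
Optimal cycle mean attained by: cycle 1->3->2->1, total (-9) + (-4) + (-9), length 3.
Answer: λ = -22/3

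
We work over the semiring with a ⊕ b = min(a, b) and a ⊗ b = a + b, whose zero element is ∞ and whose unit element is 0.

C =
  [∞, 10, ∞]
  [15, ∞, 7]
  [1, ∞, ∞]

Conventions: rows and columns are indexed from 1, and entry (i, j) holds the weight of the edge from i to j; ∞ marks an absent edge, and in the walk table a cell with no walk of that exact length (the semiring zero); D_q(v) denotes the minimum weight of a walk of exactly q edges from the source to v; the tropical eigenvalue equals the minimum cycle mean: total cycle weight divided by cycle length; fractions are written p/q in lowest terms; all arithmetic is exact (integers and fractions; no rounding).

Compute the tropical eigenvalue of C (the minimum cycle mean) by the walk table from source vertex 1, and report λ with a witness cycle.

q=0: [0, ∞, ∞]
q=1: [∞, 10, ∞]
q=2: [25, ∞, 17]
q=3: [18, 35, ∞]
Optimal cycle mean attained by: cycle 1->2->3->1, total 10 + 7 + 1, length 3.
Answer: λ = 6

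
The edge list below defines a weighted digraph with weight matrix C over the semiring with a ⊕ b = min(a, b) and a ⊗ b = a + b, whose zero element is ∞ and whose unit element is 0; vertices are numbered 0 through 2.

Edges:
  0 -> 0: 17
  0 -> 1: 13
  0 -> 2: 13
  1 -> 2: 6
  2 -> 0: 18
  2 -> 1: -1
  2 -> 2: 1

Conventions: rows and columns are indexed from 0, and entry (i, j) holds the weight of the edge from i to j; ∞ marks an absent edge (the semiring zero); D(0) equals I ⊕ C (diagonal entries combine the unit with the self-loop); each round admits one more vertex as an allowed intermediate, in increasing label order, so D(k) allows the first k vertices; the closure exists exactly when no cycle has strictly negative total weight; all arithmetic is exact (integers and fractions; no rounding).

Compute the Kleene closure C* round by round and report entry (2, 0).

D(0):
  [0, 13, 13]
  [∞, 0, 6]
  [18, -1, 0]
D(1):
  [0, 13, 13]
  [∞, 0, 6]
  [18, -1, 0]
D(2):
  [0, 13, 13]
  [∞, 0, 6]
  [18, -1, 0]
D(3):
  [0, 12, 13]
  [24, 0, 6]
  [18, -1, 0]
Answer: C*[2][0] = 18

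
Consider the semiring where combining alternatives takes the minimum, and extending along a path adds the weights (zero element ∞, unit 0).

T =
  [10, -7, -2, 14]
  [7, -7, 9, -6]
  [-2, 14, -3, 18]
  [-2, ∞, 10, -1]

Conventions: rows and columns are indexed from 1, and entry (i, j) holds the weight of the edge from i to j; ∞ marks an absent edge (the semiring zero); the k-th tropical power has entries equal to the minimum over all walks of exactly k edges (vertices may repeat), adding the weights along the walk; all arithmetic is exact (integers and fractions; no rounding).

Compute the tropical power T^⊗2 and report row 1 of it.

T^⊗2:
  [-4, -14, -5, -13]
  [-8, -14, 2, -13]
  [-5, -9, -6, 8]
  [-3, -9, -4, -2]
Answer: row 1 of T^⊗2 = [-4, -14, -5, -13]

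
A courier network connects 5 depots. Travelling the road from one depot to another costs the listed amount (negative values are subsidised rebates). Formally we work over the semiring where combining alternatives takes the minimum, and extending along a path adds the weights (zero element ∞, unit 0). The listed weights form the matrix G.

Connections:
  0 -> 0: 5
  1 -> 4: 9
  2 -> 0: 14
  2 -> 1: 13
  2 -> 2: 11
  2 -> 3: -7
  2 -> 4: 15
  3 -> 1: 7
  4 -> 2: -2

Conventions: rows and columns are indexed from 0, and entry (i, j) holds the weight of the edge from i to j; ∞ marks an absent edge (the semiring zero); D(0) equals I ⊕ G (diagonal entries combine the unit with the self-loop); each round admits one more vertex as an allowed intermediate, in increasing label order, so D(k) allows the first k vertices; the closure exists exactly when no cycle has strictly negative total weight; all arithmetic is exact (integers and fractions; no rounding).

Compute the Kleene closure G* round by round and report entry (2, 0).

D(0):
  [0, ∞, ∞, ∞, ∞]
  [∞, 0, ∞, ∞, 9]
  [14, 13, 0, -7, 15]
  [∞, 7, ∞, 0, ∞]
  [∞, ∞, -2, ∞, 0]
D(1):
  [0, ∞, ∞, ∞, ∞]
  [∞, 0, ∞, ∞, 9]
  [14, 13, 0, -7, 15]
  [∞, 7, ∞, 0, ∞]
  [∞, ∞, -2, ∞, 0]
D(2):
  [0, ∞, ∞, ∞, ∞]
  [∞, 0, ∞, ∞, 9]
  [14, 13, 0, -7, 15]
  [∞, 7, ∞, 0, 16]
  [∞, ∞, -2, ∞, 0]
D(3):
  [0, ∞, ∞, ∞, ∞]
  [∞, 0, ∞, ∞, 9]
  [14, 13, 0, -7, 15]
  [∞, 7, ∞, 0, 16]
  [12, 11, -2, -9, 0]
D(4):
  [0, ∞, ∞, ∞, ∞]
  [∞, 0, ∞, ∞, 9]
  [14, 0, 0, -7, 9]
  [∞, 7, ∞, 0, 16]
  [12, -2, -2, -9, 0]
D(5):
  [0, ∞, ∞, ∞, ∞]
  [21, 0, 7, 0, 9]
  [14, 0, 0, -7, 9]
  [28, 7, 14, 0, 16]
  [12, -2, -2, -9, 0]
Answer: G*[2][0] = 14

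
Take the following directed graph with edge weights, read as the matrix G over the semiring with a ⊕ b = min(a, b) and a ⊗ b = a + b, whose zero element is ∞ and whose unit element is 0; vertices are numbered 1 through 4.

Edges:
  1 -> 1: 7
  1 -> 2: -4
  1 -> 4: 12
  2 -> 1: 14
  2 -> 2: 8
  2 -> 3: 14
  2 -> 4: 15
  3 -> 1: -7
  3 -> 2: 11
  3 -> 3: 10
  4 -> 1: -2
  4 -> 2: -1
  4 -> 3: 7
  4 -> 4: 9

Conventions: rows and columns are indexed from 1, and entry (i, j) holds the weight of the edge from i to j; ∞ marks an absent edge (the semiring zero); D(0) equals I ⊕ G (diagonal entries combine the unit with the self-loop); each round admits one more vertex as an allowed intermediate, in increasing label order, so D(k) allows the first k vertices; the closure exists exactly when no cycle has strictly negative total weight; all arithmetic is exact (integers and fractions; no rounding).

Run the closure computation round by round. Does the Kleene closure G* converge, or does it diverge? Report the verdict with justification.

D(0):
  [0, -4, ∞, 12]
  [14, 0, 14, 15]
  [-7, 11, 0, ∞]
  [-2, -1, 7, 0]
D(1):
  [0, -4, ∞, 12]
  [14, 0, 14, 15]
  [-7, -11, 0, 5]
  [-2, -6, 7, 0]
D(2):
  [0, -4, 10, 11]
  [14, 0, 14, 15]
  [-7, -11, 0, 4]
  [-2, -6, 7, 0]
D(3):
  [0, -4, 10, 11]
  [7, 0, 14, 15]
  [-7, -11, 0, 4]
  [-2, -6, 7, 0]
D(4):
  [0, -4, 10, 11]
  [7, 0, 14, 15]
  [-7, -11, 0, 4]
  [-2, -6, 7, 0]
Key observation: every diagonal entry stays at the unit through all rounds, so no improving cycle exists.
Answer: CONVERGES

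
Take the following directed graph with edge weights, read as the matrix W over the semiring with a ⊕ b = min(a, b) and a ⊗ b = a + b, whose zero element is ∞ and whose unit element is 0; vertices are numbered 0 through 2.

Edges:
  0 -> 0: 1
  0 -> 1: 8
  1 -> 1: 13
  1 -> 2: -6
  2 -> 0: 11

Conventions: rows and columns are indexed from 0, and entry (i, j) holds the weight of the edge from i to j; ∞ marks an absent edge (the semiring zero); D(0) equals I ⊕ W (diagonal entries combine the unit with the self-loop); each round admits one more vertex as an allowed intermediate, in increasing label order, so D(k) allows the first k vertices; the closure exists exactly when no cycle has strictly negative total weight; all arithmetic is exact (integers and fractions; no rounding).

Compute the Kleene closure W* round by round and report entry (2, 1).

D(0):
  [0, 8, ∞]
  [∞, 0, -6]
  [11, ∞, 0]
D(1):
  [0, 8, ∞]
  [∞, 0, -6]
  [11, 19, 0]
D(2):
  [0, 8, 2]
  [∞, 0, -6]
  [11, 19, 0]
D(3):
  [0, 8, 2]
  [5, 0, -6]
  [11, 19, 0]
Answer: W*[2][1] = 19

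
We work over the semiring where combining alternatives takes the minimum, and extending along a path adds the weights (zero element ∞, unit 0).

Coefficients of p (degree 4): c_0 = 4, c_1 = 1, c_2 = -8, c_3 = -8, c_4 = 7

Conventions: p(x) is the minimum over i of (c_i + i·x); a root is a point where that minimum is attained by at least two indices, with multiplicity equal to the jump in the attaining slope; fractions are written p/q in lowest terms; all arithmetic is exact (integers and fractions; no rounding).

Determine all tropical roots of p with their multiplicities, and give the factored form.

hull edge (i=0, c=4) to (i=2, c=-8): slope -6, span 2
hull edge (i=2, c=-8) to (i=3, c=-8): slope 0, span 1
hull edge (i=3, c=-8) to (i=4, c=7): slope 15, span 1
Factored form: p(x) = 7 ⊗ (x ⊕ (-15)) ⊗ (x ⊕ 0) ⊗ (x ⊕ 6) ⊗ (x ⊕ 6)
Answer: roots = -15 (mult 1), 0 (mult 1), 6 (mult 2)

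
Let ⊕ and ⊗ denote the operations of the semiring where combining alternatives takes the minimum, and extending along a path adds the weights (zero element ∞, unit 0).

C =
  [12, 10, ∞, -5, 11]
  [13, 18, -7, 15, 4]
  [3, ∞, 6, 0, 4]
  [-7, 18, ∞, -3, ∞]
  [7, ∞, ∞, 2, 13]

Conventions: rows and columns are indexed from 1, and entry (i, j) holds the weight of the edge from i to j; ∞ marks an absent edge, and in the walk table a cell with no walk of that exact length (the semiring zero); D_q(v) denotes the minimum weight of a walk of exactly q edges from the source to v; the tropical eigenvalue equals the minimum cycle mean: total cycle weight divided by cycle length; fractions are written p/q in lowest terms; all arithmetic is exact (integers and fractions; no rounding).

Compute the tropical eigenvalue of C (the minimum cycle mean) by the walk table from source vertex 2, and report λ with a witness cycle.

q=0: [∞, 0, ∞, ∞, ∞]
q=1: [13, 18, -7, 15, 4]
q=2: [-4, 23, -1, -7, -3]
q=3: [-14, 6, 5, -10, 3]
q=4: [-17, -4, -1, -19, -3]
q=5: [-26, -7, -11, -22, -6]
Optimal cycle mean attained by: cycle 1->4->1, total (-5) + (-7), length 2.
Answer: λ = -6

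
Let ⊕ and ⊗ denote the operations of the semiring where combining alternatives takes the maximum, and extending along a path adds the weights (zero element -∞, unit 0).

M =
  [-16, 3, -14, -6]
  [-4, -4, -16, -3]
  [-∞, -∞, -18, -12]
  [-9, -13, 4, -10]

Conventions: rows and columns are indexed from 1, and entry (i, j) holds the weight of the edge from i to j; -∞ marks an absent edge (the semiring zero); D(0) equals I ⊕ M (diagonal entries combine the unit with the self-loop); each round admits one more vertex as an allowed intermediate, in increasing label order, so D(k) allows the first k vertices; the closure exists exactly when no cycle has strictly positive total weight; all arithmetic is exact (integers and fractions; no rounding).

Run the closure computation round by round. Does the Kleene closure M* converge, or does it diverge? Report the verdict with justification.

D(0):
  [0, 3, -14, -6]
  [-4, 0, -16, -3]
  [-∞, -∞, 0, -12]
  [-9, -13, 4, 0]
D(1):
  [0, 3, -14, -6]
  [-4, 0, -16, -3]
  [-∞, -∞, 0, -12]
  [-9, -6, 4, 0]
D(2):
  [0, 3, -13, 0]
  [-4, 0, -16, -3]
  [-∞, -∞, 0, -12]
  [-9, -6, 4, 0]
D(3):
  [0, 3, -13, 0]
  [-4, 0, -16, -3]
  [-∞, -∞, 0, -12]
  [-9, -6, 4, 0]
D(4):
  [0, 3, 4, 0]
  [-4, 0, 1, -3]
  [-21, -18, 0, -12]
  [-9, -6, 4, 0]
Key observation: every diagonal entry stays at the unit through all rounds, so no improving cycle exists.
Answer: CONVERGES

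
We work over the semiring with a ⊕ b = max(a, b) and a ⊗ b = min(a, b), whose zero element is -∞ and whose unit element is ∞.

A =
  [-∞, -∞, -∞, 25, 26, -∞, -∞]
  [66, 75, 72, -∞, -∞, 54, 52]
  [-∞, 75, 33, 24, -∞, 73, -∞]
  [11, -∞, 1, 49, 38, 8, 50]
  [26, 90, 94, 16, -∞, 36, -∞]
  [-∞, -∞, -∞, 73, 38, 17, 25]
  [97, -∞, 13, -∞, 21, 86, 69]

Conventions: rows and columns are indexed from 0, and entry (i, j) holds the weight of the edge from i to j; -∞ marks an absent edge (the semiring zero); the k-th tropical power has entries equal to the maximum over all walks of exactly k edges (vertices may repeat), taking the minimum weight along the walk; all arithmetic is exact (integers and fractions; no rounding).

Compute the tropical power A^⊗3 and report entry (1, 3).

A^⊗2:
  [26, 26, 26, 25, 25, 26, 25]
  [66, 75, 72, 54, 38, 72, 52]
  [66, 75, 72, 73, 38, 54, 52]
  [50, 38, 38, 49, 38, 50, 50]
  [66, 75, 72, 36, 36, 73, 52]
  [26, 38, 38, 49, 38, 36, 50]
  [69, 21, 21, 73, 38, 69, 69]
A^⊗3:
  [26, 26, 26, 26, 26, 26, 26]
  [66, 75, 72, 72, 38, 72, 52]
  [66, 75, 72, 54, 38, 72, 52]
  [50, 38, 38, 50, 38, 50, 50]
  [66, 75, 72, 73, 38, 72, 52]
  [50, 38, 38, 49, 38, 50, 50]
  [69, 38, 38, 69, 38, 69, 69]
Key observation: the optimum is the walk 1->2->5->3, with weight 72 min 73 min 73 = 72.
Optimal value attained by: walk 1->2->5->3.
Answer: (A^⊗3)[1][3] = 72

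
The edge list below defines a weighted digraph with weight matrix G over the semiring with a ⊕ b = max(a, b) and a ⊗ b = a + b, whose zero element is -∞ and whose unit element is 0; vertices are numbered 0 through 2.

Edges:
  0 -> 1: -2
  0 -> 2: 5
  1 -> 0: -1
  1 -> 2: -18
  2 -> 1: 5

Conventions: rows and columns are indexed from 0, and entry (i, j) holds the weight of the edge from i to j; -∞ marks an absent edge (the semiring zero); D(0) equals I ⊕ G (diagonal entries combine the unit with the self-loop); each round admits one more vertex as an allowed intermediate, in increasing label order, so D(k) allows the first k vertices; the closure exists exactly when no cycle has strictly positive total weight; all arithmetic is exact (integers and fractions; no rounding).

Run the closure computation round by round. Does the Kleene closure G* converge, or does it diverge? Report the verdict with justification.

D(0):
  [0, -2, 5]
  [-1, 0, -18]
  [-∞, 5, 0]
D(1):
  [0, -2, 5]
  [-1, 0, 4]
  [-∞, 5, 0]
Detection: at round 2, diagonal entry (2, 2) turns strictly positive.
Key observation: the cycle 2->1->0->2 has total weight 5 + (-1) + 5, which is strictly positive.
Answer: DIVERGES — positive cycle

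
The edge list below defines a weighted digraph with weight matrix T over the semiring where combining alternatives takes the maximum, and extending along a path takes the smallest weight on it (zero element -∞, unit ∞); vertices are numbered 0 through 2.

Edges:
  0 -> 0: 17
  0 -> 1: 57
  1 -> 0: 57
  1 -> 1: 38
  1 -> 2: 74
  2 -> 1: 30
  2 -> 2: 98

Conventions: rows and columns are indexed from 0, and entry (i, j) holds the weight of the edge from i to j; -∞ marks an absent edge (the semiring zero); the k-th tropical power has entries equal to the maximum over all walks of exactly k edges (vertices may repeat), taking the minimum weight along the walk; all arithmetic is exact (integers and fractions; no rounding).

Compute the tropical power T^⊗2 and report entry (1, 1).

T^⊗2:
  [57, 38, 57]
  [38, 57, 74]
  [30, 30, 98]
Key observation: the optimum is the walk 1->0->1, with weight 57 min 57 = 57.
Optimal value attained by: walk 1->0->1.
Answer: (T^⊗2)[1][1] = 57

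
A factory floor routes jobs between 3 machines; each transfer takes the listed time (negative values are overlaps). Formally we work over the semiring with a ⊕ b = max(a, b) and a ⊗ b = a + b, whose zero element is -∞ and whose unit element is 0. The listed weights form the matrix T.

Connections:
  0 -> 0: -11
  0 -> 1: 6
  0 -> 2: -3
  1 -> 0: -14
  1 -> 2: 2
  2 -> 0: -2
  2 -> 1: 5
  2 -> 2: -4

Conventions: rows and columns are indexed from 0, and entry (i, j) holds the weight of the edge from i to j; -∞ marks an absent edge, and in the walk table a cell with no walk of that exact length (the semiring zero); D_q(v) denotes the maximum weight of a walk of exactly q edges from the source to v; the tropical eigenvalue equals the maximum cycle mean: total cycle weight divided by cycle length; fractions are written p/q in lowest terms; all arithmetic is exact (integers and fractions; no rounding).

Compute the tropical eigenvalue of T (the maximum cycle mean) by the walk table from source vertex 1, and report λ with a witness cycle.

q=0: [-∞, 0, -∞]
q=1: [-14, -∞, 2]
q=2: [0, 7, -2]
q=3: [-4, 6, 9]
Optimal cycle mean attained by: cycle 1->2->1, total 2 + 5, length 2.
Answer: λ = 7/2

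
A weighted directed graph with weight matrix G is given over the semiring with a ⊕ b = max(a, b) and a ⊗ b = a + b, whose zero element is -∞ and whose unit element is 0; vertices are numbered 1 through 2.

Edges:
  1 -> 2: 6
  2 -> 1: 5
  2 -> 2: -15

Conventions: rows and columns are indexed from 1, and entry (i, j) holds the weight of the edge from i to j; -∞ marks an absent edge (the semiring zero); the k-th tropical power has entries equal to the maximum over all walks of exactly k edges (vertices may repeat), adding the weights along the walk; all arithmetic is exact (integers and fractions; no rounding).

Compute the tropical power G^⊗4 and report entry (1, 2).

G^⊗2:
  [11, -9]
  [-10, 11]
G^⊗3:
  [-4, 17]
  [16, -4]
G^⊗4:
  [22, 2]
  [1, 22]
Key observation: the optimum is the walk 1->2->1->2->2, with weight 6 + 5 + 6 + (-15) = 2.
Optimal value attained by: walk 1->2->1->2->2.
Answer: (G^⊗4)[1][2] = 2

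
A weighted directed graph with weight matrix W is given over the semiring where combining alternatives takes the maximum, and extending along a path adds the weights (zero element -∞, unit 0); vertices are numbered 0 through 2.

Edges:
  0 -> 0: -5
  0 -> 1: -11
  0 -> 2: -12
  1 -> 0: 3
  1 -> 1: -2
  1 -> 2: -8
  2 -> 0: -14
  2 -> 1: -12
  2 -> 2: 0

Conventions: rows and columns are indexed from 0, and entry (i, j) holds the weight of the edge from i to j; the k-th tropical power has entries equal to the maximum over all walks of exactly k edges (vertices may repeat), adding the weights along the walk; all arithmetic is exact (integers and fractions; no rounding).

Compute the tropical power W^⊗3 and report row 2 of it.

W^⊗2:
  [-8, -13, -12]
  [1, -4, -8]
  [-9, -12, 0]
W^⊗3:
  [-10, -15, -12]
  [-1, -6, -8]
  [-9, -12, 0]
Answer: row 2 of W^⊗3 = [-9, -12, 0]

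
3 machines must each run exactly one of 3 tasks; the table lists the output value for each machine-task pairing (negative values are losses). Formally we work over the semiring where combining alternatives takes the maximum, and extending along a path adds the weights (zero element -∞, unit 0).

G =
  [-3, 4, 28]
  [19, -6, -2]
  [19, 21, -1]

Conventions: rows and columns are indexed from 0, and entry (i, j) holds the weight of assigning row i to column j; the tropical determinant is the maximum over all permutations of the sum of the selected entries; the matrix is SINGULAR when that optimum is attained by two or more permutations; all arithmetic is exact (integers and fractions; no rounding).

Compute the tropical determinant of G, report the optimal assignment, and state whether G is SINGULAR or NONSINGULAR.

σ = (0, 1, 2): (-3) + (-6) + (-1) = -10
σ = (0, 2, 1): (-3) + (-2) + 21 = 16
σ = (1, 0, 2): 4 + 19 + (-1) = 22
σ = (1, 2, 0): 4 + (-2) + 19 = 21
σ = (2, 0, 1): 28 + 19 + 21 = 68
σ = (2, 1, 0): 28 + (-6) + 19 = 41
Optimal value attained by: σ = (2, 0, 1).
Answer: det⊕(G) = 68; verdict: NONSINGULAR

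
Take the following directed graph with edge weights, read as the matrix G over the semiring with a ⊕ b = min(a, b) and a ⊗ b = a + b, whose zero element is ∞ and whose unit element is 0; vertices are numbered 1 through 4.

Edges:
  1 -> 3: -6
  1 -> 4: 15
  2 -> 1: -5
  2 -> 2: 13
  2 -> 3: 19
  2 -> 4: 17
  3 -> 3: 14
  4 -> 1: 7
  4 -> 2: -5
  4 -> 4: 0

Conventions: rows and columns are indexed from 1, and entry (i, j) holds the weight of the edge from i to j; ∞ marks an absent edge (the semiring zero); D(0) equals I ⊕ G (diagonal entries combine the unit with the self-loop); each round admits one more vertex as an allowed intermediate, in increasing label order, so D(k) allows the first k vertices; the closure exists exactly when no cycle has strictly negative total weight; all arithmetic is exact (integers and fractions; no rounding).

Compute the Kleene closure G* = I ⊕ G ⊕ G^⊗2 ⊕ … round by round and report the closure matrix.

D(0):
  [0, ∞, -6, 15]
  [-5, 0, 19, 17]
  [∞, ∞, 0, ∞]
  [7, -5, ∞, 0]
D(1):
  [0, ∞, -6, 15]
  [-5, 0, -11, 10]
  [∞, ∞, 0, ∞]
  [7, -5, 1, 0]
D(2):
  [0, ∞, -6, 15]
  [-5, 0, -11, 10]
  [∞, ∞, 0, ∞]
  [-10, -5, -16, 0]
D(3):
  [0, ∞, -6, 15]
  [-5, 0, -11, 10]
  [∞, ∞, 0, ∞]
  [-10, -5, -16, 0]
D(4):
  [0, 10, -6, 15]
  [-5, 0, -11, 10]
  [∞, ∞, 0, ∞]
  [-10, -5, -16, 0]
Answer: G* = [[0, 10, -6, 15], [-5, 0, -11, 10], [∞, ∞, 0, ∞], [-10, -5, -16, 0]]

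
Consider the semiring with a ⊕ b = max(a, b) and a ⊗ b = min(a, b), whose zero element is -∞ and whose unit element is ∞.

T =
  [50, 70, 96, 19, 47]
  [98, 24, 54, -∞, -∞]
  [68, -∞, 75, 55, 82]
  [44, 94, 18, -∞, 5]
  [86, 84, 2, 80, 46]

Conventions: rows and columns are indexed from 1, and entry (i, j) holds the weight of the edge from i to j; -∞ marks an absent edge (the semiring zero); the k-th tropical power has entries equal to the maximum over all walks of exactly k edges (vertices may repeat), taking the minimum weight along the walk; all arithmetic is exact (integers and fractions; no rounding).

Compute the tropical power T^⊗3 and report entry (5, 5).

T^⊗2:
  [70, 50, 75, 55, 82]
  [54, 70, 96, 54, 54]
  [82, 82, 75, 80, 75]
  [94, 44, 54, 19, 44]
  [84, 80, 86, 46, 47]
T^⊗3:
  [82, 82, 75, 80, 75]
  [70, 54, 75, 55, 82]
  [82, 80, 82, 75, 75]
  [54, 70, 94, 54, 54]
  [80, 70, 84, 55, 82]
Key observation: the optimum is the walk 5->1->3->5, with weight 86 min 96 min 82 = 82.
Optimal value attained by: walk 5->1->3->5.
Answer: (T^⊗3)[5][5] = 82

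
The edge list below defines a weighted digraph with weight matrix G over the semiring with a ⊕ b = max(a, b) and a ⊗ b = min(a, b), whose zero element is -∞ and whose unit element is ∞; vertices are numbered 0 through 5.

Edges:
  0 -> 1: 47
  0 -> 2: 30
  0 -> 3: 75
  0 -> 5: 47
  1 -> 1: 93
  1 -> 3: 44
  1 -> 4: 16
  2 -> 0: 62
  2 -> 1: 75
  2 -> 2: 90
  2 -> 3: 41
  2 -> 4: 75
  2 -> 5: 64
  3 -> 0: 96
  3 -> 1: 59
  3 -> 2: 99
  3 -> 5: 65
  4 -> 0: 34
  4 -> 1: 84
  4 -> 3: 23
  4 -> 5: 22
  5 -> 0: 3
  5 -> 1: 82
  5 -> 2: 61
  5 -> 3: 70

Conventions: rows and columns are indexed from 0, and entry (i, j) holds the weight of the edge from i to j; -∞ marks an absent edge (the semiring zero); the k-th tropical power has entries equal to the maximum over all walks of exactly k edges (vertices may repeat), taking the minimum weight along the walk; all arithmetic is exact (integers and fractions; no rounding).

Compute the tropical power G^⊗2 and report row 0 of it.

G^⊗2:
  [75, 59, 75, 47, 30, 65]
  [44, 93, 44, 44, 16, 44]
  [62, 75, 90, 64, 75, 64]
  [62, 75, 90, 75, 75, 64]
  [23, 84, 30, 44, 16, 34]
  [70, 82, 70, 44, 61, 65]
Answer: row 0 of G^⊗2 = [75, 59, 75, 47, 30, 65]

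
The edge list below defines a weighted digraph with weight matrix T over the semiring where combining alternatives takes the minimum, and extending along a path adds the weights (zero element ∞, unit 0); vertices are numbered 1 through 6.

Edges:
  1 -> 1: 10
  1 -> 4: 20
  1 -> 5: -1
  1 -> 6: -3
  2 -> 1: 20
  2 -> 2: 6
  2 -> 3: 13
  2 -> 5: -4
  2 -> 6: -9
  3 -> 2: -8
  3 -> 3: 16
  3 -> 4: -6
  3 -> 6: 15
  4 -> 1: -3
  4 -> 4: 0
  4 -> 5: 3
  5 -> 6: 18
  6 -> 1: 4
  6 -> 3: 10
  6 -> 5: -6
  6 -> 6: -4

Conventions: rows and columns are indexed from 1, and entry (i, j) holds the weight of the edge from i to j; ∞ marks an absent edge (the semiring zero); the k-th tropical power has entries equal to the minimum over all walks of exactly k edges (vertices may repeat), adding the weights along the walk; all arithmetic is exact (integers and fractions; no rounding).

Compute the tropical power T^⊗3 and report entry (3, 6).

T^⊗2:
  [1, ∞, 7, 20, -9, -7]
  [-5, 5, 1, 7, -15, -13]
  [-9, -2, 5, -6, -12, -17]
  [-3, ∞, ∞, 0, -4, -6]
  [22, ∞, 28, ∞, 12, 14]
  [0, 2, 6, 4, -10, -8]
T^⊗3:
  [-3, -1, 3, 1, -13, -11]
  [-9, -7, -3, -5, -19, -17]
  [-13, -3, -7, -6, -23, -21]
  [-3, ∞, 4, 0, -12, -10]
  [18, 20, 24, 22, 8, 10]
  [-4, -2, 2, 0, -14, -12]
Key observation: the optimum is the walk 3->2->6->6, with weight (-8) + (-9) + (-4) = -21.
Optimal value attained by: walk 3->2->6->6.
Answer: (T^⊗3)[3][6] = -21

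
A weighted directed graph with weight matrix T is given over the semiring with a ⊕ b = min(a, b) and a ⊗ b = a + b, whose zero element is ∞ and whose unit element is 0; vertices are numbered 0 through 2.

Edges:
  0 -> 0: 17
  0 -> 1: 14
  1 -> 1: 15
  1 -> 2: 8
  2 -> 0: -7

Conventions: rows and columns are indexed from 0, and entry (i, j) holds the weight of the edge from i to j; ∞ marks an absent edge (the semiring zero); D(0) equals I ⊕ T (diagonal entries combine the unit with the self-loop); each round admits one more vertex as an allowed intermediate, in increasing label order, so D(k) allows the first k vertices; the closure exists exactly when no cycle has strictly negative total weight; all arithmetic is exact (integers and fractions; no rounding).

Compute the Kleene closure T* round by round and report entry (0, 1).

D(0):
  [0, 14, ∞]
  [∞, 0, 8]
  [-7, ∞, 0]
D(1):
  [0, 14, ∞]
  [∞, 0, 8]
  [-7, 7, 0]
D(2):
  [0, 14, 22]
  [∞, 0, 8]
  [-7, 7, 0]
D(3):
  [0, 14, 22]
  [1, 0, 8]
  [-7, 7, 0]
Answer: T*[0][1] = 14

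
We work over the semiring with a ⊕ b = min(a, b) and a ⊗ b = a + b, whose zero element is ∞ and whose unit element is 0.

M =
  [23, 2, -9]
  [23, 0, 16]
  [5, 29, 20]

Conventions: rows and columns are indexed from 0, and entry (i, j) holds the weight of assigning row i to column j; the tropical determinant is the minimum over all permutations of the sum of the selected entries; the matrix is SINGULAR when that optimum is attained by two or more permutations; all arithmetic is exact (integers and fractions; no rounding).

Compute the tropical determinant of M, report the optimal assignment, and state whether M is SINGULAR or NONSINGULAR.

σ = (0, 1, 2): 23 + 0 + 20 = 43
σ = (0, 2, 1): 23 + 16 + 29 = 68
σ = (1, 0, 2): 2 + 23 + 20 = 45
σ = (1, 2, 0): 2 + 16 + 5 = 23
σ = (2, 0, 1): (-9) + 23 + 29 = 43
σ = (2, 1, 0): (-9) + 0 + 5 = -4
Optimal value attained by: σ = (2, 1, 0).
Answer: det⊕(M) = -4; verdict: NONSINGULAR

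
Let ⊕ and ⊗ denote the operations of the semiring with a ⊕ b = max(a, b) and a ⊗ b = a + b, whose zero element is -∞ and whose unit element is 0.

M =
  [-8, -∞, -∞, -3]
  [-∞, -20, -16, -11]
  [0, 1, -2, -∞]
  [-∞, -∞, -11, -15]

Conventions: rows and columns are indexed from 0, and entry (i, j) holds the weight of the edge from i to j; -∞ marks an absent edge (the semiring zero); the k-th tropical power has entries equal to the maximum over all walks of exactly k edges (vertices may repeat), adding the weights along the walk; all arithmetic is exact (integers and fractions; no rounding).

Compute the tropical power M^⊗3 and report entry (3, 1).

M^⊗2:
  [-16, -∞, -14, -11]
  [-16, -15, -18, -26]
  [-2, -1, -4, -3]
  [-11, -10, -13, -30]
M^⊗3:
  [-14, -13, -16, -19]
  [-18, -17, -20, -19]
  [-4, -3, -6, -5]
  [-13, -12, -15, -14]
Key observation: the optimum is the walk 3->2->2->1, with weight (-11) + (-2) + 1 = -12.
Optimal value attained by: walk 3->2->2->1.
Answer: (M^⊗3)[3][1] = -12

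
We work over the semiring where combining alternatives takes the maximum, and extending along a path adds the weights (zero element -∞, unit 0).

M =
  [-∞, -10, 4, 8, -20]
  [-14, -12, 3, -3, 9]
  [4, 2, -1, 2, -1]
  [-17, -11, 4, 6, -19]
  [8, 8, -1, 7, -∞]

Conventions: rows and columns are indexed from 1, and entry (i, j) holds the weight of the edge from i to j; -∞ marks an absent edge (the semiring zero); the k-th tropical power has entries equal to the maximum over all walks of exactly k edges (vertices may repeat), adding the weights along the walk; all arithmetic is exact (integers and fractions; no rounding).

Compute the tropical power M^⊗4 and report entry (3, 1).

M^⊗2:
  [8, 6, 12, 14, 3]
  [17, 17, 8, 16, 2]
  [7, 7, 8, 12, 11]
  [8, 6, 10, 12, 3]
  [3, 1, 12, 16, 17]
M^⊗3:
  [16, 14, 18, 20, 15]
  [12, 10, 21, 25, 26]
  [19, 19, 16, 18, 16]
  [14, 12, 16, 18, 15]
  [25, 25, 20, 24, 11]
M^⊗4:
  [23, 23, 24, 26, 23]
  [34, 34, 29, 33, 20]
  [24, 24, 23, 27, 28]
  [23, 23, 22, 24, 21]
  [24, 22, 29, 33, 34]
Key observation: the optimum is the walk 3->5->2->5->1, with weight (-1) + 8 + 9 + 8 = 24.
Optimal value attained by: walk 3->5->2->5->1.
Answer: (M^⊗4)[3][1] = 24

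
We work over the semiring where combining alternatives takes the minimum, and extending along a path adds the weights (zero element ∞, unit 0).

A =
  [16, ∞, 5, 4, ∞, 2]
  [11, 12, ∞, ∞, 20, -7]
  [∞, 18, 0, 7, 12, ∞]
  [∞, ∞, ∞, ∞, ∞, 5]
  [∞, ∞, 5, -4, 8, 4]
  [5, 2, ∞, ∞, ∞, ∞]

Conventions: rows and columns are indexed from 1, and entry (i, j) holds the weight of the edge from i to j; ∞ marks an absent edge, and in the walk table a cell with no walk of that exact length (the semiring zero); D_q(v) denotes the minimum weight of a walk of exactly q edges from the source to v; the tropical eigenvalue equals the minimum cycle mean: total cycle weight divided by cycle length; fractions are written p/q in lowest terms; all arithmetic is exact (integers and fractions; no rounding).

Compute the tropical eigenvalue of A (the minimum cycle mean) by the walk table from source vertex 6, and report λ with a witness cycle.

q=0: [∞, ∞, ∞, ∞, ∞, 0]
q=1: [5, 2, ∞, ∞, ∞, ∞]
q=2: [13, 14, 10, 9, 22, -5]
q=3: [0, -3, 10, 17, 22, 7]
q=4: [8, 9, 5, 4, 17, -10]
q=5: [-5, -8, 5, 12, 17, 2]
q=6: [3, 4, 0, -1, 12, -15]
Optimal cycle mean attained by: cycle 2->6->2, total (-7) + 2, length 2.
Answer: λ = -5/2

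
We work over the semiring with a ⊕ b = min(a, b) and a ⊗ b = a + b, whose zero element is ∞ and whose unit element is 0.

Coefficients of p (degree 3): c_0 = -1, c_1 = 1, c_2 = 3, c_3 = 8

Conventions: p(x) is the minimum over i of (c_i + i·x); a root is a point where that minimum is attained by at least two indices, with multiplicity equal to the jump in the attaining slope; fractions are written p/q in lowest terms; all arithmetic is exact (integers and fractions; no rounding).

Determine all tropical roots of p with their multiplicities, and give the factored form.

hull edge (i=0, c=-1) to (i=2, c=3): slope 2, span 2
hull edge (i=2, c=3) to (i=3, c=8): slope 5, span 1
Factored form: p(x) = 8 ⊗ (x ⊕ (-5)) ⊗ (x ⊕ (-2)) ⊗ (x ⊕ (-2))
Answer: roots = -5 (mult 1), -2 (mult 2)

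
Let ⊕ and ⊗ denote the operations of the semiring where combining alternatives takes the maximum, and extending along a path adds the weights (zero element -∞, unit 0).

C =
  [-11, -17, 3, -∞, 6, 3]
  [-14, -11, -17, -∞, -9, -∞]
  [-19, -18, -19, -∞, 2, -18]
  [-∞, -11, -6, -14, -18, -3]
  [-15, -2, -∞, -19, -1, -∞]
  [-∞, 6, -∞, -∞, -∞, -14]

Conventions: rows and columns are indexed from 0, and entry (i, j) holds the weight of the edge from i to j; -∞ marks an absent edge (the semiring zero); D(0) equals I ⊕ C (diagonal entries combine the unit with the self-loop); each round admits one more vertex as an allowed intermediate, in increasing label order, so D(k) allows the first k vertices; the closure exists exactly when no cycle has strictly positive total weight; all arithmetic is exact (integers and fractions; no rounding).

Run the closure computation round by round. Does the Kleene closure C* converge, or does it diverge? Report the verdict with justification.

D(0):
  [0, -17, 3, -∞, 6, 3]
  [-14, 0, -17, -∞, -9, -∞]
  [-19, -18, 0, -∞, 2, -18]
  [-∞, -11, -6, 0, -18, -3]
  [-15, -2, -∞, -19, 0, -∞]
  [-∞, 6, -∞, -∞, -∞, 0]
D(1):
  [0, -17, 3, -∞, 6, 3]
  [-14, 0, -11, -∞, -8, -11]
  [-19, -18, 0, -∞, 2, -16]
  [-∞, -11, -6, 0, -18, -3]
  [-15, -2, -12, -19, 0, -12]
  [-∞, 6, -∞, -∞, -∞, 0]
D(2):
  [0, -17, 3, -∞, 6, 3]
  [-14, 0, -11, -∞, -8, -11]
  [-19, -18, 0, -∞, 2, -16]
  [-25, -11, -6, 0, -18, -3]
  [-15, -2, -12, -19, 0, -12]
  [-8, 6, -5, -∞, -2, 0]
D(3):
  [0, -15, 3, -∞, 6, 3]
  [-14, 0, -11, -∞, -8, -11]
  [-19, -18, 0, -∞, 2, -16]
  [-25, -11, -6, 0, -4, -3]
  [-15, -2, -12, -19, 0, -12]
  [-8, 6, -5, -∞, -2, 0]
D(4):
  [0, -15, 3, -∞, 6, 3]
  [-14, 0, -11, -∞, -8, -11]
  [-19, -18, 0, -∞, 2, -16]
  [-25, -11, -6, 0, -4, -3]
  [-15, -2, -12, -19, 0, -12]
  [-8, 6, -5, -∞, -2, 0]
D(5):
  [0, 4, 3, -13, 6, 3]
  [-14, 0, -11, -27, -8, -11]
  [-13, 0, 0, -17, 2, -10]
  [-19, -6, -6, 0, -4, -3]
  [-15, -2, -12, -19, 0, -12]
  [-8, 6, -5, -21, -2, 0]
D(6):
  [0, 9, 3, -13, 6, 3]
  [-14, 0, -11, -27, -8, -11]
  [-13, 0, 0, -17, 2, -10]
  [-11, 3, -6, 0, -4, -3]
  [-15, -2, -12, -19, 0, -12]
  [-8, 6, -5, -21, -2, 0]
Key observation: every diagonal entry stays at the unit through all rounds, so no improving cycle exists.
Answer: CONVERGES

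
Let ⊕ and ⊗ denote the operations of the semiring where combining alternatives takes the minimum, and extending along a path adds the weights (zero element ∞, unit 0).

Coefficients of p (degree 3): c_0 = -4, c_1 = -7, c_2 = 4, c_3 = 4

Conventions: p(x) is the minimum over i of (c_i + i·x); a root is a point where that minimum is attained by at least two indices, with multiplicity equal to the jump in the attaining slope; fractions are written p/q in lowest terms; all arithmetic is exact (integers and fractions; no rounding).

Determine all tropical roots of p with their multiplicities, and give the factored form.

hull edge (i=0, c=-4) to (i=1, c=-7): slope -3, span 1
hull edge (i=1, c=-7) to (i=3, c=4): slope 11/2, span 2
Factored form: p(x) = 4 ⊗ (x ⊕ (-11/2)) ⊗ (x ⊕ (-11/2)) ⊗ (x ⊕ 3)
Answer: roots = -11/2 (mult 2), 3 (mult 1)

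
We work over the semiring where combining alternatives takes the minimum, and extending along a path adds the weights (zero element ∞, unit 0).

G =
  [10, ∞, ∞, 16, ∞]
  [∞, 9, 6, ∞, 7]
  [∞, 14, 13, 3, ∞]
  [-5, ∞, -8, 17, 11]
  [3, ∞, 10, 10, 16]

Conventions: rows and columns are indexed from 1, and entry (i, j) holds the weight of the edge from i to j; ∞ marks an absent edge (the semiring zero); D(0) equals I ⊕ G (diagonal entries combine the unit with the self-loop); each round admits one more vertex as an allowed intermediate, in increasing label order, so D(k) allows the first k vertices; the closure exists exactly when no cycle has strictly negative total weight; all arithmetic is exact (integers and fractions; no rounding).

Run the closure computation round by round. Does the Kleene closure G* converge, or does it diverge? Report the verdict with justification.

D(0):
  [0, ∞, ∞, 16, ∞]
  [∞, 0, 6, ∞, 7]
  [∞, 14, 0, 3, ∞]
  [-5, ∞, -8, 0, 11]
  [3, ∞, 10, 10, 0]
D(1):
  [0, ∞, ∞, 16, ∞]
  [∞, 0, 6, ∞, 7]
  [∞, 14, 0, 3, ∞]
  [-5, ∞, -8, 0, 11]
  [3, ∞, 10, 10, 0]
D(2):
  [0, ∞, ∞, 16, ∞]
  [∞, 0, 6, ∞, 7]
  [∞, 14, 0, 3, 21]
  [-5, ∞, -8, 0, 11]
  [3, ∞, 10, 10, 0]
Detection: at round 3, diagonal entry (4, 4) turns strictly negative.
Key observation: the cycle 4->3->4 has total weight (-8) + 3, which is strictly negative.
Answer: DIVERGES — negative cycle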